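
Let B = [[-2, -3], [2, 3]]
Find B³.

B² = B (a projection; rank 1, trace 1), so B³ = B.

[[-2, -3], [2, 3]]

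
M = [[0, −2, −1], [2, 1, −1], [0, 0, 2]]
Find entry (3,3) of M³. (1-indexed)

8

M² = [[−4, −2, 0], [2, −3, −5], [0, 0, 4]]
M³ = [[−4, 6, 6], [−6, −7, −9], [0, 0, 8]]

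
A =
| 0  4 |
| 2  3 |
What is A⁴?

[[136, 300], [150, 361]]

A² = [[8, 12], [6, 17]]
A³ = [[24, 68], [34, 75]]
A⁴ = [[136, 300], [150, 361]]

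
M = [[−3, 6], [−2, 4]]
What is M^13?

[[−3, 6], [−2, 4]]

M² = M (a projection; rank 1, trace 1), so M^13 = M.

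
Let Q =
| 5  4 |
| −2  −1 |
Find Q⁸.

[[13121, 13120], [−6560, −6559]]

tr Q = 4 and det Q = 3, so the characteristic polynomial is λ² − (4)λ + (3) with roots 1 and 3.
Eigenvectors give P = [[1, −2], [−1, 1]] with P⁻¹ = [[−1, −2], [−1, −1]], and Q = P·diag(1, 3)·P⁻¹.
Then Q⁸ = P·diag(1, 6561)·P⁻¹ = [[1, −13122], [−1, 6561]] · [[−1, −2], [−1, −1]] = [[13121, 13120], [−6560, −6559]].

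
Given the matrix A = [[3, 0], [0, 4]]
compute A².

[[9, 0], [0, 16]]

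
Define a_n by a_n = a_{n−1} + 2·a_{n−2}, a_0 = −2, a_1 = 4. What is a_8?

168

With companion matrix M = [[1, 2], [1, 0]], [a_n, a_{n−1}]ᵀ = M·[a_{n−1}, a_{n−2}]ᵀ, so [a_8, a_7]ᵀ = M⁷·[a_1, a_0]ᵀ.
M⁷ = [[85, 86], [43, 42]], giving [a_8, a_7]ᵀ = [[168], [88]].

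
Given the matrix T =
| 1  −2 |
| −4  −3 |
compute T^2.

[[9, 4], [8, 17]]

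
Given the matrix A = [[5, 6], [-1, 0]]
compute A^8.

[[19171, 37830], [-6305, -12354]]

tr A = 5 and det A = 6, so the characteristic polynomial is λ² − (5)λ + (6) with roots 3 and 2.
Eigenvectors give P = [[-3, 2], [1, -1]] with P⁻¹ = [[-1, -2], [-1, -3]], and A = P·diag(3, 2)·P⁻¹.
Then A^8 = P·diag(6561, 256)·P⁻¹ = [[-19683, 512], [6561, -256]] · [[-1, -2], [-1, -3]] = [[19171, 37830], [-6305, -12354]].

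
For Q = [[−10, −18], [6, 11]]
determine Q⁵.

tr Q = 1 and det Q = −2, so the characteristic polynomial is λ² − (1)λ + (−2) with roots −1 and 2.
Eigenvectors give P = [[2, −3], [−1, 2]] with P⁻¹ = [[2, 3], [1, 2]], and Q = P·diag(−1, 2)·P⁻¹.
Then Q⁵ = P·diag(−1, 32)·P⁻¹ = [[−2, −96], [1, 64]] · [[2, 3], [1, 2]] = [[−100, −198], [66, 131]].

[[−100, −198], [66, 131]]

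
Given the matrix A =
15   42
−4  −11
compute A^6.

[[5097, 15288], [−1456, −4367]]

tr A = 4 and det A = 3, so the characteristic polynomial is λ² − (4)λ + (3) with roots 3 and 1.
Eigenvectors give P = [[7, −3], [−2, 1]] with P⁻¹ = [[1, 3], [2, 7]], and A = P·diag(3, 1)·P⁻¹.
Then A^6 = P·diag(729, 1)·P⁻¹ = [[5103, −3], [−1458, 1]] · [[1, 3], [2, 7]] = [[5097, 15288], [−1456, −4367]].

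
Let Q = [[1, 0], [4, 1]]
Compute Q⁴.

Q² = [[1, 0], [8, 1]]
Q³ = [[1, 0], [12, 1]]
Q⁴ = [[1, 0], [16, 1]]

[[1, 0], [16, 1]]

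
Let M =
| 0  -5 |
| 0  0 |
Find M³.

[[0, 0], [0, 0]]

M is strictly triangular, hence nilpotent: M² = 0, so M³ = 0.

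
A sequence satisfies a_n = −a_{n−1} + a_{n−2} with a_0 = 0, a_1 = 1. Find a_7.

With companion matrix Q = [[−1, 1], [1, 0]], [a_n, a_{n−1}]ᵀ = Q·[a_{n−1}, a_{n−2}]ᵀ, so [a_7, a_6]ᵀ = Q^6·[a_1, a_0]ᵀ.
Q^6 = [[13, −8], [−8, 5]], giving [a_7, a_6]ᵀ = [[13], [−8]].

13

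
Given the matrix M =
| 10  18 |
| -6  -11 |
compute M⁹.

tr M = -1 and det M = -2, so the characteristic polynomial is λ² − (-1)λ + (-2) with roots 1 and -2.
Eigenvectors give P = [[-2, -3], [1, 2]] with P⁻¹ = [[-2, -3], [1, 2]], and M = P·diag(1, -2)·P⁻¹.
Then M⁹ = P·diag(1, -512)·P⁻¹ = [[-2, 1536], [1, -1024]] · [[-2, -3], [1, 2]] = [[1540, 3078], [-1026, -2051]].

[[1540, 3078], [-1026, -2051]]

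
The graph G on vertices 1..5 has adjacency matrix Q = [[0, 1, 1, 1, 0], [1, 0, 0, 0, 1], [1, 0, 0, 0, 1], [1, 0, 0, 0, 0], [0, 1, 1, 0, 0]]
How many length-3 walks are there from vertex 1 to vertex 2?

The number of length-3 walks from vertex 1 to vertex 2 is entry (1,2) of Q³, where Q is the adjacency matrix.
Q² = [[3, 0, 0, 0, 2], [0, 2, 2, 1, 0], [0, 2, 2, 1, 0], [0, 1, 1, 1, 0], [2, 0, 0, 0, 2]]
Q³ = [[0, 5, 5, 3, 0], [5, 0, 0, 0, 4], [5, 0, 0, 0, 4], [3, 0, 0, 0, 2], [0, 4, 4, 2, 0]]

5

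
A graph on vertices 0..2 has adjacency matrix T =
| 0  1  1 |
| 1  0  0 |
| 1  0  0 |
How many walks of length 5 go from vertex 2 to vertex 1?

0

The number of length-5 walks from vertex 2 to vertex 1 is entry (2,1) of T⁵, where T is the adjacency matrix.
T² = [[2, 0, 0], [0, 1, 1], [0, 1, 1]]
T³ = [[0, 2, 2], [2, 0, 0], [2, 0, 0]]
T⁴ = [[4, 0, 0], [0, 2, 2], [0, 2, 2]]
T⁵ = [[0, 4, 4], [4, 0, 0], [4, 0, 0]]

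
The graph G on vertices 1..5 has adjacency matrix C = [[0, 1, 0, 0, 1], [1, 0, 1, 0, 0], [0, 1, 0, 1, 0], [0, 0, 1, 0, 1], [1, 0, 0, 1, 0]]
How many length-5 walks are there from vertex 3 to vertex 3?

2

The number of length-5 walks from vertex 3 to vertex 3 is entry (3,3) of C^5, where C is the adjacency matrix.
C^2 = [[2, 0, 1, 1, 0], [0, 2, 0, 1, 1], [1, 0, 2, 0, 1], [1, 1, 0, 2, 0], [0, 1, 1, 0, 2]]
C^3 = [[0, 3, 1, 1, 3], [3, 0, 3, 1, 1], [1, 3, 0, 3, 1], [1, 1, 3, 0, 3], [3, 1, 1, 3, 0]]
C^4 = [[6, 1, 4, 4, 1], [1, 6, 1, 4, 4], [4, 1, 6, 1, 4], [4, 4, 1, 6, 1], [1, 4, 4, 1, 6]]
C^5 = [[2, 10, 5, 5, 10], [10, 2, 10, 5, 5], [5, 10, 2, 10, 5], [5, 5, 10, 2, 10], [10, 5, 5, 10, 2]]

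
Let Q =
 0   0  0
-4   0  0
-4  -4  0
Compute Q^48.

Q is strictly triangular, hence nilpotent: Q^3 = 0, so Q^48 = 0.

[[0, 0, 0], [0, 0, 0], [0, 0, 0]]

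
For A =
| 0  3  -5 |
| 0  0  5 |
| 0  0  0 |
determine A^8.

[[0, 0, 0], [0, 0, 0], [0, 0, 0]]

A is strictly triangular, hence nilpotent: A^3 = 0, so A^8 = 0.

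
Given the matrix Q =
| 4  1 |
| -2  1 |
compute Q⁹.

[[38854, 19171], [-38342, -18659]]

tr Q = 5 and det Q = 6, so the characteristic polynomial is λ² − (5)λ + (6) with roots 2 and 3.
Eigenvectors give P = [[-1, -1], [2, 1]] with P⁻¹ = [[1, 1], [-2, -1]], and Q = P·diag(2, 3)·P⁻¹.
Then Q⁹ = P·diag(512, 19683)·P⁻¹ = [[-512, -19683], [1024, 19683]] · [[1, 1], [-2, -1]] = [[38854, 19171], [-38342, -18659]].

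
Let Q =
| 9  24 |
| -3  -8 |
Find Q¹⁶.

[[9, 24], [-3, -8]]

Q² = Q (a projection; rank 1, trace 1), so Q¹⁶ = Q.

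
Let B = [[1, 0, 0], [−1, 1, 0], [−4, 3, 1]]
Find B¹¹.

[[1, 0, 0], [−11, 1, 0], [−209, 33, 1]]

B = I + N where N = [[0, 0, 0], [−1, 0, 0], [−4, 3, 0]] is strictly lower-triangular, so N³ = 0.
(I + N)¹¹ = I + 11·N + 55·N² = [[1, 0, 0], [−11, 1, 0], [−209, 33, 1]].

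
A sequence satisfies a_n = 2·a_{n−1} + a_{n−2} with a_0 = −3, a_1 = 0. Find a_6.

−87

With companion matrix A = [[2, 1], [1, 0]], [a_n, a_{n−1}]ᵀ = A·[a_{n−1}, a_{n−2}]ᵀ, so [a_6, a_5]ᵀ = A^5·[a_1, a_0]ᵀ.
A^5 = [[70, 29], [29, 12]], giving [a_6, a_5]ᵀ = [[−87], [−36]].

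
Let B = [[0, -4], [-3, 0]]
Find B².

[[12, 0], [0, 12]]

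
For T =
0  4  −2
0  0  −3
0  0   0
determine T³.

[[0, 0, 0], [0, 0, 0], [0, 0, 0]]

T is strictly triangular, hence nilpotent: T³ = 0, so T³ = 0.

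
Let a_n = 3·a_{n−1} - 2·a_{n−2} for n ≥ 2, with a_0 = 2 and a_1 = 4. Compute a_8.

With companion matrix B = [[3, -2], [1, 0]], [a_n, a_{n−1}]ᵀ = B·[a_{n−1}, a_{n−2}]ᵀ, so [a_8, a_7]ᵀ = B^7·[a_1, a_0]ᵀ.
B^7 = [[255, -254], [127, -126]], giving [a_8, a_7]ᵀ = [[512], [256]].

512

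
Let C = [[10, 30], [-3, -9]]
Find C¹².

[[10, 30], [-3, -9]]

C² = C (a projection; rank 1, trace 1), so C¹² = C.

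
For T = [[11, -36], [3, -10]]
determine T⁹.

tr T = 1 and det T = -2, so the characteristic polynomial is λ² − (1)λ + (-2) with roots 2 and -1.
Eigenvectors give P = [[4, 3], [1, 1]] with P⁻¹ = [[1, -3], [-1, 4]], and T = P·diag(2, -1)·P⁻¹.
Then T⁹ = P·diag(512, -1)·P⁻¹ = [[2048, -3], [512, -1]] · [[1, -3], [-1, 4]] = [[2051, -6156], [513, -1540]].

[[2051, -6156], [513, -1540]]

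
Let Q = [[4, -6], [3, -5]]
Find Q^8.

[[-254, 510], [-255, 511]]

tr Q = -1 and det Q = -2, so the characteristic polynomial is λ² − (-1)λ + (-2) with roots 1 and -2.
Eigenvectors give P = [[2, -1], [1, -1]] with P⁻¹ = [[1, -1], [1, -2]], and Q = P·diag(1, -2)·P⁻¹.
Then Q^8 = P·diag(1, 256)·P⁻¹ = [[2, -256], [1, -256]] · [[1, -1], [1, -2]] = [[-254, 510], [-255, 511]].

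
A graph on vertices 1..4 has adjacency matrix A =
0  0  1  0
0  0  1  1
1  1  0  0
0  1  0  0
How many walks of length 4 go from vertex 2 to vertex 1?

The number of length-4 walks from vertex 2 to vertex 1 is entry (2,1) of A^4, where A is the adjacency matrix.
A^2 = [[1, 1, 0, 0], [1, 2, 0, 0], [0, 0, 2, 1], [0, 0, 1, 1]]
A^3 = [[0, 0, 2, 1], [0, 0, 3, 2], [2, 3, 0, 0], [1, 2, 0, 0]]
A^4 = [[2, 3, 0, 0], [3, 5, 0, 0], [0, 0, 5, 3], [0, 0, 3, 2]]

3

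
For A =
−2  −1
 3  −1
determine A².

[[1, 3], [−9, −2]]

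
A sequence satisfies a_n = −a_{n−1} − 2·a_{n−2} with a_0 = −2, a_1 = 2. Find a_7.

With companion matrix Q = [[−1, −2], [1, 0]], [a_n, a_{n−1}]ᵀ = Q·[a_{n−1}, a_{n−2}]ᵀ, so [a_7, a_6]ᵀ = Q⁶·[a_1, a_0]ᵀ.
Q⁶ = [[7, 10], [−5, 2]], giving [a_7, a_6]ᵀ = [[−6], [−14]].

−6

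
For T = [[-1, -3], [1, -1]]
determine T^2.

[[-2, 6], [-2, -2]]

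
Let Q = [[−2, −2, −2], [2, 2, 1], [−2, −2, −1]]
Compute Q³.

[[−8, −8, −8], [6, 6, 5], [−6, −6, −5]]

Q² = [[4, 4, 4], [−2, −2, −3], [2, 2, 3]]
Q³ = [[−8, −8, −8], [6, 6, 5], [−6, −6, −5]]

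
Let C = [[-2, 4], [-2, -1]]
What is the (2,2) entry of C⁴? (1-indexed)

C² = [[-4, -12], [6, -7]]
C³ = [[32, -4], [2, 31]]
C⁴ = [[-56, 132], [-66, -23]]

-23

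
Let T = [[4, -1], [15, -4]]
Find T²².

[[1, 0], [0, 1]]

T² = I (check: tr T = 0 and det T = -1), so T²² = I since 22 is even.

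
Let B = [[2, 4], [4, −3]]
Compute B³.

B² = [[20, −4], [−4, 25]]
B³ = [[24, 92], [92, −91]]

[[24, 92], [92, −91]]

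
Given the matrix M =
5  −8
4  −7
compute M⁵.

tr M = −2 and det M = −3, so the characteristic polynomial is λ² − (−2)λ + (−3) with roots 1 and −3.
Eigenvectors give P = [[−2, 1], [−1, 1]] with P⁻¹ = [[−1, 1], [−1, 2]], and M = P·diag(1, −3)·P⁻¹.
Then M⁵ = P·diag(1, −243)·P⁻¹ = [[−2, −243], [−1, −243]] · [[−1, 1], [−1, 2]] = [[245, −488], [244, −487]].

[[245, −488], [244, −487]]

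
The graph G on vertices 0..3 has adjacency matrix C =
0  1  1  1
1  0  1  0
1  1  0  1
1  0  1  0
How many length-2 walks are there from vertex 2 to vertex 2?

The number of length-2 walks from vertex 2 to vertex 2 is entry (2,2) of C^2, where C is the adjacency matrix.
C^2 = [[3, 1, 2, 1], [1, 2, 1, 2], [2, 1, 3, 1], [1, 2, 1, 2]]

3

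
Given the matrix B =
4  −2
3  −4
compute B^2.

[[10, 0], [0, 10]]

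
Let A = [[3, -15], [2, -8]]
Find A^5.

[[1023, -3165], [422, -1298]]

tr A = -5 and det A = 6, so the characteristic polynomial is λ² − (-5)λ + (6) with roots -3 and -2.
Eigenvectors give P = [[-5, 3], [-2, 1]] with P⁻¹ = [[1, -3], [2, -5]], and A = P·diag(-3, -2)·P⁻¹.
Then A^5 = P·diag(-243, -32)·P⁻¹ = [[1215, -96], [486, -32]] · [[1, -3], [2, -5]] = [[1023, -3165], [422, -1298]].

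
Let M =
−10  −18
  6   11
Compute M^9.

tr M = 1 and det M = −2, so the characteristic polynomial is λ² − (1)λ + (−2) with roots −1 and 2.
Eigenvectors give P = [[−2, 3], [1, −2]] with P⁻¹ = [[−2, −3], [−1, −2]], and M = P·diag(−1, 2)·P⁻¹.
Then M^9 = P·diag(−1, 512)·P⁻¹ = [[2, 1536], [−1, −1024]] · [[−2, −3], [−1, −2]] = [[−1540, −3078], [1026, 2051]].

[[−1540, −3078], [1026, 2051]]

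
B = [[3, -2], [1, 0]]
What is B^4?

[[31, -30], [15, -14]]

tr B = 3 and det B = 2, so the characteristic polynomial is λ² − (3)λ + (2) with roots 1 and 2.
Eigenvectors give P = [[-1, 2], [-1, 1]] with P⁻¹ = [[1, -2], [1, -1]], and B = P·diag(1, 2)·P⁻¹.
Then B^4 = P·diag(1, 16)·P⁻¹ = [[-1, 32], [-1, 16]] · [[1, -2], [1, -1]] = [[31, -30], [15, -14]].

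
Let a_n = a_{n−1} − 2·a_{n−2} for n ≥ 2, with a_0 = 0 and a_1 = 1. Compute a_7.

With companion matrix Q = [[1, −2], [1, 0]], [a_n, a_{n−1}]ᵀ = Q·[a_{n−1}, a_{n−2}]ᵀ, so [a_7, a_6]ᵀ = Q⁶·[a_1, a_0]ᵀ.
Q⁶ = [[7, −10], [5, 2]], giving [a_7, a_6]ᵀ = [[7], [5]].

7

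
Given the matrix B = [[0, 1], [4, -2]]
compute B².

[[4, -2], [-8, 8]]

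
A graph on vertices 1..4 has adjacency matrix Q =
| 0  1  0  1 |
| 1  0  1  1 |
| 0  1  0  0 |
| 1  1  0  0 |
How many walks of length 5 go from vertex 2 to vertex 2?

The number of length-5 walks from vertex 2 to vertex 2 is entry (2,2) of Q⁵, where Q is the adjacency matrix.
Q² = [[2, 1, 1, 1], [1, 3, 0, 1], [1, 0, 1, 1], [1, 1, 1, 2]]
Q³ = [[2, 4, 1, 3], [4, 2, 3, 4], [1, 3, 0, 1], [3, 4, 1, 2]]
Q⁴ = [[7, 6, 4, 6], [6, 11, 2, 6], [4, 2, 3, 4], [6, 6, 4, 7]]
Q⁵ = [[12, 17, 6, 13], [17, 14, 11, 17], [6, 11, 2, 6], [13, 17, 6, 12]]

14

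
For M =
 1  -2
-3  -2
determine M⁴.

[[55, 34], [51, 106]]

M² = [[7, 2], [3, 10]]
M³ = [[1, -18], [-27, -26]]
M⁴ = [[55, 34], [51, 106]]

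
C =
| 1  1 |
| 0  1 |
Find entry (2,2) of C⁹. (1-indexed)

1

C = I + N where N = [[0, 1], [0, 0]] is strictly upper-triangular, so N² = 0.
(I + N)⁹ = I + 9·N = [[1, 9], [0, 1]].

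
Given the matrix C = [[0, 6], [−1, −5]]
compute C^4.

[[−114, −390], [65, 211]]

tr C = −5 and det C = 6, so the characteristic polynomial is λ² − (−5)λ + (6) with roots −2 and −3.
Eigenvectors give P = [[−3, 2], [1, −1]] with P⁻¹ = [[−1, −2], [−1, −3]], and C = P·diag(−2, −3)·P⁻¹.
Then C^4 = P·diag(16, 81)·P⁻¹ = [[−48, 162], [16, −81]] · [[−1, −2], [−1, −3]] = [[−114, −390], [65, 211]].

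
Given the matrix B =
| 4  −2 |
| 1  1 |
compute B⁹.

tr B = 5 and det B = 6, so the characteristic polynomial is λ² − (5)λ + (6) with roots 3 and 2.
Eigenvectors give P = [[2, 1], [1, 1]] with P⁻¹ = [[1, −1], [−1, 2]], and B = P·diag(3, 2)·P⁻¹.
Then B⁹ = P·diag(19683, 512)·P⁻¹ = [[39366, 512], [19683, 512]] · [[1, −1], [−1, 2]] = [[38854, −38342], [19171, −18659]].

[[38854, −38342], [19171, −18659]]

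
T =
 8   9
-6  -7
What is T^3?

[[26, 27], [-18, -19]]

tr T = 1 and det T = -2, so the characteristic polynomial is λ² − (1)λ + (-2) with roots 2 and -1.
Eigenvectors give P = [[3, -1], [-2, 1]] with P⁻¹ = [[1, 1], [2, 3]], and T = P·diag(2, -1)·P⁻¹.
Then T^3 = P·diag(8, -1)·P⁻¹ = [[24, 1], [-16, -1]] · [[1, 1], [2, 3]] = [[26, 27], [-18, -19]].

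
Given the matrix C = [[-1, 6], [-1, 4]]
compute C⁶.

tr C = 3 and det C = 2, so the characteristic polynomial is λ² − (3)λ + (2) with roots 2 and 1.
Eigenvectors give P = [[-2, 3], [-1, 1]] with P⁻¹ = [[1, -3], [1, -2]], and C = P·diag(2, 1)·P⁻¹.
Then C⁶ = P·diag(64, 1)·P⁻¹ = [[-128, 3], [-64, 1]] · [[1, -3], [1, -2]] = [[-125, 378], [-63, 190]].

[[-125, 378], [-63, 190]]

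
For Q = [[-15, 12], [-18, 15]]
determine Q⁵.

[[-1215, 972], [-1458, 1215]]

tr Q = 0 and det Q = -9, so the characteristic polynomial is λ² − (0)λ + (-9) with roots 3 and -3.
Eigenvectors give P = [[-2, 1], [-3, 1]] with P⁻¹ = [[1, -1], [3, -2]], and Q = P·diag(3, -3)·P⁻¹.
Then Q⁵ = P·diag(243, -243)·P⁻¹ = [[-486, -243], [-729, -243]] · [[1, -1], [3, -2]] = [[-1215, 972], [-1458, 1215]].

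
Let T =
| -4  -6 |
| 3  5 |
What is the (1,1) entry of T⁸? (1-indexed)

-254

tr T = 1 and det T = -2, so the characteristic polynomial is λ² − (1)λ + (-2) with roots -1 and 2.
Eigenvectors give P = [[2, -1], [-1, 1]] with P⁻¹ = [[1, 1], [1, 2]], and T = P·diag(-1, 2)·P⁻¹.
Then T⁸ = P·diag(1, 256)·P⁻¹ = [[2, -256], [-1, 256]] · [[1, 1], [1, 2]] = [[-254, -510], [255, 511]].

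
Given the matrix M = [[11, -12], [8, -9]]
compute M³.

tr M = 2 and det M = -3, so the characteristic polynomial is λ² − (2)λ + (-3) with roots 3 and -1.
Eigenvectors give P = [[-3, 1], [-2, 1]] with P⁻¹ = [[-1, 1], [-2, 3]], and M = P·diag(3, -1)·P⁻¹.
Then M³ = P·diag(27, -1)·P⁻¹ = [[-81, -1], [-54, -1]] · [[-1, 1], [-2, 3]] = [[83, -84], [56, -57]].

[[83, -84], [56, -57]]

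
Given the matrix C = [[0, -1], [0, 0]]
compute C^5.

[[0, 0], [0, 0]]

C is strictly triangular, hence nilpotent: C^2 = 0, so C^5 = 0.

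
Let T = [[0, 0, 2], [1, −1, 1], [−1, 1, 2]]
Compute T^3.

T^2 = [[−2, 2, 4], [−2, 2, 3], [−1, 1, 3]]
T^3 = [[−2, 2, 6], [−1, 1, 4], [−2, 2, 5]]

[[−2, 2, 6], [−1, 1, 4], [−2, 2, 5]]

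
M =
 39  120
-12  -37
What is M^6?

tr M = 2 and det M = -3, so the characteristic polynomial is λ² − (2)λ + (-3) with roots 3 and -1.
Eigenvectors give P = [[10, 3], [-3, -1]] with P⁻¹ = [[1, 3], [-3, -10]], and M = P·diag(3, -1)·P⁻¹.
Then M^6 = P·diag(729, 1)·P⁻¹ = [[7290, 3], [-2187, -1]] · [[1, 3], [-3, -10]] = [[7281, 21840], [-2184, -6551]].

[[7281, 21840], [-2184, -6551]]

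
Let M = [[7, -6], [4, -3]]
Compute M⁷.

[[6559, -6558], [4372, -4371]]

tr M = 4 and det M = 3, so the characteristic polynomial is λ² − (4)λ + (3) with roots 1 and 3.
Eigenvectors give P = [[1, 3], [1, 2]] with P⁻¹ = [[-2, 3], [1, -1]], and M = P·diag(1, 3)·P⁻¹.
Then M⁷ = P·diag(1, 2187)·P⁻¹ = [[1, 6561], [1, 4374]] · [[-2, 3], [1, -1]] = [[6559, -6558], [4372, -4371]].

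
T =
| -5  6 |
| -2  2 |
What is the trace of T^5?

tr T = -3 and det T = 2, so the characteristic polynomial is λ² − (-3)λ + (2) with roots -1 and -2.
Eigenvectors give P = [[-3, 2], [-2, 1]] with P⁻¹ = [[1, -2], [2, -3]], and T = P·diag(-1, -2)·P⁻¹.
Then T^5 = P·diag(-1, -32)·P⁻¹ = [[3, -64], [2, -32]] · [[1, -2], [2, -3]] = [[-125, 186], [-62, 92]].

-33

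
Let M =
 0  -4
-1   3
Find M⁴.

[[52, -204], [-51, 205]]

M² = [[4, -12], [-3, 13]]
M³ = [[12, -52], [-13, 51]]
M⁴ = [[52, -204], [-51, 205]]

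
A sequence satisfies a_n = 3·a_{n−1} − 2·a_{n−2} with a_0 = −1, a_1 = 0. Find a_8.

254

With companion matrix C = [[3, −2], [1, 0]], [a_n, a_{n−1}]ᵀ = C·[a_{n−1}, a_{n−2}]ᵀ, so [a_8, a_7]ᵀ = C^7·[a_1, a_0]ᵀ.
C^7 = [[255, −254], [127, −126]], giving [a_8, a_7]ᵀ = [[254], [126]].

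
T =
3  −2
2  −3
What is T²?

[[5, 0], [0, 5]]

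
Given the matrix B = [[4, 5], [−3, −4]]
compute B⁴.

B² = I (check: tr B = 0 and det B = −1), so B⁴ = I since 4 is even.

[[1, 0], [0, 1]]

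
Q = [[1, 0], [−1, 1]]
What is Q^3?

[[1, 0], [−3, 1]]

Q = I + N where N = [[0, 0], [−1, 0]] is strictly lower-triangular, so N^2 = 0.
(I + N)^3 = I + 3·N = [[1, 0], [−3, 1]].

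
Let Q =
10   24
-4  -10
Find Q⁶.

tr Q = 0 and det Q = -4, so the characteristic polynomial is λ² − (0)λ + (-4) with roots 2 and -2.
Eigenvectors give P = [[-3, -2], [1, 1]] with P⁻¹ = [[-1, -2], [1, 3]], and Q = P·diag(2, -2)·P⁻¹.
Then Q⁶ = P·diag(64, 64)·P⁻¹ = [[-192, -128], [64, 64]] · [[-1, -2], [1, 3]] = [[64, 0], [0, 64]].

[[64, 0], [0, 64]]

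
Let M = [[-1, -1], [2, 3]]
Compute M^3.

[[-3, -5], [10, 17]]

M^2 = [[-1, -2], [4, 7]]
M^3 = [[-3, -5], [10, 17]]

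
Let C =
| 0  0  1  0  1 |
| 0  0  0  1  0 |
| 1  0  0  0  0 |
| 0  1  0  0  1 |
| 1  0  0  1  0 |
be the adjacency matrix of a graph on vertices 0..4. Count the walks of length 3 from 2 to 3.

1

The number of length-3 walks from vertex 2 to vertex 3 is entry (2,3) of C^3, where C is the adjacency matrix.
C^2 = [[2, 0, 0, 1, 0], [0, 1, 0, 0, 1], [0, 0, 1, 0, 1], [1, 0, 0, 2, 0], [0, 1, 1, 0, 2]]
C^3 = [[0, 1, 2, 0, 3], [1, 0, 0, 2, 0], [2, 0, 0, 1, 0], [0, 2, 1, 0, 3], [3, 0, 0, 3, 0]]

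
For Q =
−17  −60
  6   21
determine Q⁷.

[[−19673, −65580], [6558, 21861]]

tr Q = 4 and det Q = 3, so the characteristic polynomial is λ² − (4)λ + (3) with roots 1 and 3.
Eigenvectors give P = [[10, −3], [−3, 1]] with P⁻¹ = [[1, 3], [3, 10]], and Q = P·diag(1, 3)·P⁻¹.
Then Q⁷ = P·diag(1, 2187)·P⁻¹ = [[10, −6561], [−3, 2187]] · [[1, 3], [3, 10]] = [[−19673, −65580], [6558, 21861]].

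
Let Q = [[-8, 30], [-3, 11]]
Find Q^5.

[[-278, 930], [-93, 311]]

tr Q = 3 and det Q = 2, so the characteristic polynomial is λ² − (3)λ + (2) with roots 1 and 2.
Eigenvectors give P = [[10, 3], [3, 1]] with P⁻¹ = [[1, -3], [-3, 10]], and Q = P·diag(1, 2)·P⁻¹.
Then Q^5 = P·diag(1, 32)·P⁻¹ = [[10, 96], [3, 32]] · [[1, -3], [-3, 10]] = [[-278, 930], [-93, 311]].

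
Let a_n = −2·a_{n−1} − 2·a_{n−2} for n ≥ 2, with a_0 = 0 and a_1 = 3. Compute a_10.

−96

With companion matrix Q = [[−2, −2], [1, 0]], [a_n, a_{n−1}]ᵀ = Q·[a_{n−1}, a_{n−2}]ᵀ, so [a_10, a_9]ᵀ = Q⁹·[a_1, a_0]ᵀ.
Q⁹ = [[−32, −32], [16, 0]], giving [a_10, a_9]ᵀ = [[−96], [48]].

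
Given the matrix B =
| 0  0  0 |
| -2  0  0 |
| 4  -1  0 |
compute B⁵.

B is strictly triangular, hence nilpotent: B³ = 0, so B⁵ = 0.

[[0, 0, 0], [0, 0, 0], [0, 0, 0]]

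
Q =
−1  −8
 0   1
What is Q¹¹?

[[−1, −8], [0, 1]]

Q² = I (check: tr Q = 0 and det Q = −1), so Q¹¹ = Q since 11 is odd.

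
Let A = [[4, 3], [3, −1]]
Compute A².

[[25, 9], [9, 10]]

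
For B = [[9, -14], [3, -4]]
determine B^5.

tr B = 5 and det B = 6, so the characteristic polynomial is λ² − (5)λ + (6) with roots 2 and 3.
Eigenvectors give P = [[2, 7], [1, 3]] with P⁻¹ = [[-3, 7], [1, -2]], and B = P·diag(2, 3)·P⁻¹.
Then B^5 = P·diag(32, 243)·P⁻¹ = [[64, 1701], [32, 729]] · [[-3, 7], [1, -2]] = [[1509, -2954], [633, -1234]].

[[1509, -2954], [633, -1234]]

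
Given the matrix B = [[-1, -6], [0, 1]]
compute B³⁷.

[[-1, -6], [0, 1]]

B² = I (check: tr B = 0 and det B = -1), so B³⁷ = B since 37 is odd.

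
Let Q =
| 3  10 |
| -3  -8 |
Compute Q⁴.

[[-309, -650], [195, 406]]

tr Q = -5 and det Q = 6, so the characteristic polynomial is λ² − (-5)λ + (6) with roots -2 and -3.
Eigenvectors give P = [[-2, -5], [1, 3]] with P⁻¹ = [[-3, -5], [1, 2]], and Q = P·diag(-2, -3)·P⁻¹.
Then Q⁴ = P·diag(16, 81)·P⁻¹ = [[-32, -405], [16, 243]] · [[-3, -5], [1, 2]] = [[-309, -650], [195, 406]].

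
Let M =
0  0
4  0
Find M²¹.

[[0, 0], [0, 0]]

M is strictly triangular, hence nilpotent: M² = 0, so M²¹ = 0.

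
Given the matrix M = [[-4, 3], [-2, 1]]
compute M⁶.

tr M = -3 and det M = 2, so the characteristic polynomial is λ² − (-3)λ + (2) with roots -1 and -2.
Eigenvectors give P = [[-1, 3], [-1, 2]] with P⁻¹ = [[2, -3], [1, -1]], and M = P·diag(-1, -2)·P⁻¹.
Then M⁶ = P·diag(1, 64)·P⁻¹ = [[-1, 192], [-1, 128]] · [[2, -3], [1, -1]] = [[190, -189], [126, -125]].

[[190, -189], [126, -125]]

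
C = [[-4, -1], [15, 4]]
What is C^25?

[[-4, -1], [15, 4]]

C² = I (check: tr C = 0 and det C = -1), so C^25 = C since 25 is odd.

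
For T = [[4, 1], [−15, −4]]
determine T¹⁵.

[[4, 1], [−15, −4]]

T² = I (check: tr T = 0 and det T = −1), so T¹⁵ = T since 15 is odd.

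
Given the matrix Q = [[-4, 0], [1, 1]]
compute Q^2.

[[16, 0], [-3, 1]]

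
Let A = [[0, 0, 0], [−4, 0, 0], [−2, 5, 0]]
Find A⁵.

A is strictly triangular, hence nilpotent: A³ = 0, so A⁵ = 0.

[[0, 0, 0], [0, 0, 0], [0, 0, 0]]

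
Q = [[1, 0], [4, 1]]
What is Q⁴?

Q = I + N where N = [[0, 0], [4, 0]] is strictly lower-triangular, so N² = 0.
(I + N)⁴ = I + 4·N = [[1, 0], [16, 1]].

[[1, 0], [16, 1]]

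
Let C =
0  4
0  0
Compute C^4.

[[0, 0], [0, 0]]

C is strictly triangular, hence nilpotent: C^2 = 0, so C^4 = 0.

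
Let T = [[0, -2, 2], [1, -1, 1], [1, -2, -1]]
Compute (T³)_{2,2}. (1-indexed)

T² = [[0, -2, -4], [0, -3, 0], [-3, 2, 1]]
T³ = [[-6, 10, 2], [-3, 3, -3], [3, 2, -5]]

3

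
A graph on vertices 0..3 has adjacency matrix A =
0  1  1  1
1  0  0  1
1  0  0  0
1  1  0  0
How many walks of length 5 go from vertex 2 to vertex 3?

The number of length-5 walks from vertex 2 to vertex 3 is entry (2,3) of A⁵, where A is the adjacency matrix.
A² = [[3, 1, 0, 1], [1, 2, 1, 1], [0, 1, 1, 1], [1, 1, 1, 2]]
A³ = [[2, 4, 3, 4], [4, 2, 1, 3], [3, 1, 0, 1], [4, 3, 1, 2]]
A⁴ = [[11, 6, 2, 6], [6, 7, 4, 6], [2, 4, 3, 4], [6, 6, 4, 7]]
A⁵ = [[14, 17, 11, 17], [17, 12, 6, 13], [11, 6, 2, 6], [17, 13, 6, 12]]

6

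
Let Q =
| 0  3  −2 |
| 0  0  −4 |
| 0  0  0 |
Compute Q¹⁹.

Q is strictly triangular, hence nilpotent: Q³ = 0, so Q¹⁹ = 0.

[[0, 0, 0], [0, 0, 0], [0, 0, 0]]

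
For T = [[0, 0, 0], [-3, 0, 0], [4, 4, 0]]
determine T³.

[[0, 0, 0], [0, 0, 0], [0, 0, 0]]

T is strictly triangular, hence nilpotent: T³ = 0, so T³ = 0.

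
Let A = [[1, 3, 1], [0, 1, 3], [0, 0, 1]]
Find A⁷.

A = I + N where N = [[0, 3, 1], [0, 0, 3], [0, 0, 0]] is strictly upper-triangular, so N³ = 0.
(I + N)⁷ = I + 7·N + 21·N² = [[1, 21, 196], [0, 1, 21], [0, 0, 1]].

[[1, 21, 196], [0, 1, 21], [0, 0, 1]]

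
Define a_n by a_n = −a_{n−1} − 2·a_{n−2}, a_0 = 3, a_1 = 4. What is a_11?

26

With companion matrix T = [[−1, −2], [1, 0]], [a_n, a_{n−1}]ᵀ = T·[a_{n−1}, a_{n−2}]ᵀ, so [a_11, a_10]ᵀ = T¹⁰·[a_1, a_0]ᵀ.
T¹⁰ = [[23, −22], [11, 34]], giving [a_11, a_10]ᵀ = [[26], [146]].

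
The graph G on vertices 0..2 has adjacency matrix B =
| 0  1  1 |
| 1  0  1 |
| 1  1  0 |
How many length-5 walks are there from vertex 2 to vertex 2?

10

The number of length-5 walks from vertex 2 to vertex 2 is entry (2,2) of B⁵, where B is the adjacency matrix.
B² = [[2, 1, 1], [1, 2, 1], [1, 1, 2]]
B³ = [[2, 3, 3], [3, 2, 3], [3, 3, 2]]
B⁴ = [[6, 5, 5], [5, 6, 5], [5, 5, 6]]
B⁵ = [[10, 11, 11], [11, 10, 11], [11, 11, 10]]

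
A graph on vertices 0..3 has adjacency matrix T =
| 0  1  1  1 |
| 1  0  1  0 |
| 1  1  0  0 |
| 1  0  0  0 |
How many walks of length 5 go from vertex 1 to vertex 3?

The number of length-5 walks from vertex 1 to vertex 3 is entry (1,3) of T^5, where T is the adjacency matrix.
T^2 = [[3, 1, 1, 0], [1, 2, 1, 1], [1, 1, 2, 1], [0, 1, 1, 1]]
T^3 = [[2, 4, 4, 3], [4, 2, 3, 1], [4, 3, 2, 1], [3, 1, 1, 0]]
T^4 = [[11, 6, 6, 2], [6, 7, 6, 4], [6, 6, 7, 4], [2, 4, 4, 3]]
T^5 = [[14, 17, 17, 11], [17, 12, 13, 6], [17, 13, 12, 6], [11, 6, 6, 2]]

6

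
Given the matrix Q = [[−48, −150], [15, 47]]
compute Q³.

tr Q = −1 and det Q = −6, so the characteristic polynomial is λ² − (−1)λ + (−6) with roots −3 and 2.
Eigenvectors give P = [[−10, 3], [3, −1]] with P⁻¹ = [[−1, −3], [−3, −10]], and Q = P·diag(−3, 2)·P⁻¹.
Then Q³ = P·diag(−27, 8)·P⁻¹ = [[270, 24], [−81, −8]] · [[−1, −3], [−3, −10]] = [[−342, −1050], [105, 323]].

[[−342, −1050], [105, 323]]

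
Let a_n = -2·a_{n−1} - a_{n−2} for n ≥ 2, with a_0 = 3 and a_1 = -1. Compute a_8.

With companion matrix A = [[-2, -1], [1, 0]], [a_n, a_{n−1}]ᵀ = A·[a_{n−1}, a_{n−2}]ᵀ, so [a_8, a_7]ᵀ = A^7·[a_1, a_0]ᵀ.
A^7 = [[-8, -7], [7, 6]], giving [a_8, a_7]ᵀ = [[-13], [11]].

-13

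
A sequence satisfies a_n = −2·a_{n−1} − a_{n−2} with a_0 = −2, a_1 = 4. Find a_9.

20

With companion matrix A = [[−2, −1], [1, 0]], [a_n, a_{n−1}]ᵀ = A·[a_{n−1}, a_{n−2}]ᵀ, so [a_9, a_8]ᵀ = A^8·[a_1, a_0]ᵀ.
A^8 = [[9, 8], [−8, −7]], giving [a_9, a_8]ᵀ = [[20], [−18]].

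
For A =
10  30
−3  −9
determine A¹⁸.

A² = A (a projection; rank 1, trace 1), so A¹⁸ = A.

[[10, 30], [−3, −9]]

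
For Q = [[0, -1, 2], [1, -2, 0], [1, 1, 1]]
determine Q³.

[[6, -7, 4], [5, -2, -2], [1, 5, 7]]

Q² = [[1, 4, 2], [-2, 3, 2], [2, -2, 3]]
Q³ = [[6, -7, 4], [5, -2, -2], [1, 5, 7]]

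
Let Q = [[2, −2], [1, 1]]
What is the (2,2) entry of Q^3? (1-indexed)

Q^2 = [[2, −6], [3, −1]]
Q^3 = [[−2, −10], [5, −7]]

−7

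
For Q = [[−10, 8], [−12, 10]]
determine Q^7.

[[−640, 512], [−768, 640]]

tr Q = 0 and det Q = −4, so the characteristic polynomial is λ² − (0)λ + (−4) with roots −2 and 2.
Eigenvectors give P = [[1, −2], [1, −3]] with P⁻¹ = [[3, −2], [1, −1]], and Q = P·diag(−2, 2)·P⁻¹.
Then Q^7 = P·diag(−128, 128)·P⁻¹ = [[−128, −256], [−128, −384]] · [[3, −2], [1, −1]] = [[−640, 512], [−768, 640]].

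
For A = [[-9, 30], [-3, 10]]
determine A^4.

A² = A (a projection; rank 1, trace 1), so A^4 = A.

[[-9, 30], [-3, 10]]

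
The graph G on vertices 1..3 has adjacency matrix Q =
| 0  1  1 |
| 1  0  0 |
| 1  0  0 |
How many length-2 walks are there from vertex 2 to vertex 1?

0

The number of length-2 walks from vertex 2 to vertex 1 is entry (2,1) of Q², where Q is the adjacency matrix.
Q² = [[2, 0, 0], [0, 1, 1], [0, 1, 1]]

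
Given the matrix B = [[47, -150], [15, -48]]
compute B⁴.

tr B = -1 and det B = -6, so the characteristic polynomial is λ² − (-1)λ + (-6) with roots -3 and 2.
Eigenvectors give P = [[-3, 10], [-1, 3]] with P⁻¹ = [[3, -10], [1, -3]], and B = P·diag(-3, 2)·P⁻¹.
Then B⁴ = P·diag(81, 16)·P⁻¹ = [[-243, 160], [-81, 48]] · [[3, -10], [1, -3]] = [[-569, 1950], [-195, 666]].

[[-569, 1950], [-195, 666]]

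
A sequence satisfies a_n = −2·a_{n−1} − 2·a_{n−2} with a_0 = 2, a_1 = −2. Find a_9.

With companion matrix C = [[−2, −2], [1, 0]], [a_n, a_{n−1}]ᵀ = C·[a_{n−1}, a_{n−2}]ᵀ, so [a_9, a_8]ᵀ = C^8·[a_1, a_0]ᵀ.
C^8 = [[16, 0], [0, 16]], giving [a_9, a_8]ᵀ = [[−32], [32]].

−32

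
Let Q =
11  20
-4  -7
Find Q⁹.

tr Q = 4 and det Q = 3, so the characteristic polynomial is λ² − (4)λ + (3) with roots 3 and 1.
Eigenvectors give P = [[5, -2], [-2, 1]] with P⁻¹ = [[1, 2], [2, 5]], and Q = P·diag(3, 1)·P⁻¹.
Then Q⁹ = P·diag(19683, 1)·P⁻¹ = [[98415, -2], [-39366, 1]] · [[1, 2], [2, 5]] = [[98411, 196820], [-39364, -78727]].

[[98411, 196820], [-39364, -78727]]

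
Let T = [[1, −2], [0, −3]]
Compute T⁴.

[[1, 40], [0, 81]]

T² = [[1, 4], [0, 9]]
T³ = [[1, −14], [0, −27]]
T⁴ = [[1, 40], [0, 81]]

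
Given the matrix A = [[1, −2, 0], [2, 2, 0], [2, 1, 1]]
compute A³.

[[−15, −6, 0], [6, −12, 0], [6, −13, 1]]

A² = [[−3, −6, 0], [6, 0, 0], [6, −1, 1]]
A³ = [[−15, −6, 0], [6, −12, 0], [6, −13, 1]]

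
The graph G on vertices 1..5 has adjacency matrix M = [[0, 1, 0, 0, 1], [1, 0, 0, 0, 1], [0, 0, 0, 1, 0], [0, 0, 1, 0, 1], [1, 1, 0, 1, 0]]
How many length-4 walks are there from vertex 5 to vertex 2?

The number of length-4 walks from vertex 5 to vertex 2 is entry (5,2) of M⁴, where M is the adjacency matrix.
M² = [[2, 1, 0, 1, 1], [1, 2, 0, 1, 1], [0, 0, 1, 0, 1], [1, 1, 0, 2, 0], [1, 1, 1, 0, 3]]
M³ = [[2, 3, 1, 1, 4], [3, 2, 1, 1, 4], [1, 1, 0, 2, 0], [1, 1, 2, 0, 4], [4, 4, 0, 4, 2]]
M⁴ = [[7, 6, 1, 5, 6], [6, 7, 1, 5, 6], [1, 1, 2, 0, 4], [5, 5, 0, 6, 2], [6, 6, 4, 2, 12]]

6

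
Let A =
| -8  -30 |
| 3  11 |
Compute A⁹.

tr A = 3 and det A = 2, so the characteristic polynomial is λ² − (3)λ + (2) with roots 2 and 1.
Eigenvectors give P = [[-3, 10], [1, -3]] with P⁻¹ = [[3, 10], [1, 3]], and A = P·diag(2, 1)·P⁻¹.
Then A⁹ = P·diag(512, 1)·P⁻¹ = [[-1536, 10], [512, -3]] · [[3, 10], [1, 3]] = [[-4598, -15330], [1533, 5111]].

[[-4598, -15330], [1533, 5111]]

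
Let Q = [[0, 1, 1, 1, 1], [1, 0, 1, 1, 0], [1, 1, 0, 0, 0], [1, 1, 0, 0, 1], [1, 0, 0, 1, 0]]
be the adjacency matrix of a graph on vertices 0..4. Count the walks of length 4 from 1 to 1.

19

The number of length-4 walks from vertex 1 to vertex 1 is entry (1,1) of Q⁴, where Q is the adjacency matrix.
Q² = [[4, 2, 1, 2, 1], [2, 3, 1, 1, 2], [1, 1, 2, 2, 1], [2, 1, 2, 3, 1], [1, 2, 1, 1, 2]]
Q³ = [[6, 7, 6, 7, 6], [7, 4, 5, 7, 3], [6, 5, 2, 3, 3], [7, 7, 3, 4, 5], [6, 3, 3, 5, 2]]
Q⁴ = [[26, 19, 13, 19, 13], [19, 19, 11, 14, 14], [13, 11, 11, 14, 9], [19, 14, 14, 19, 11], [13, 14, 9, 11, 11]]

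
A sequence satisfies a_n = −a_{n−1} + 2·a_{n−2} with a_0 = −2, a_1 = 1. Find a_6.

With companion matrix C = [[−1, 2], [1, 0]], [a_n, a_{n−1}]ᵀ = C·[a_{n−1}, a_{n−2}]ᵀ, so [a_6, a_5]ᵀ = C⁵·[a_1, a_0]ᵀ.
C⁵ = [[−21, 22], [11, −10]], giving [a_6, a_5]ᵀ = [[−65], [31]].

−65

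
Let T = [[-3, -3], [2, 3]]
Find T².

[[3, 0], [0, 3]]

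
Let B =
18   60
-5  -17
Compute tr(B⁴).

tr B = 1 and det B = -6, so the characteristic polynomial is λ² − (1)λ + (-6) with roots 3 and -2.
Eigenvectors give P = [[-4, 3], [1, -1]] with P⁻¹ = [[-1, -3], [-1, -4]], and B = P·diag(3, -2)·P⁻¹.
Then B⁴ = P·diag(81, 16)·P⁻¹ = [[-324, 48], [81, -16]] · [[-1, -3], [-1, -4]] = [[276, 780], [-65, -179]].

97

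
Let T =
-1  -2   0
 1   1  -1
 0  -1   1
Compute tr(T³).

7

T² = [[-1, 0, 2], [0, 0, -2], [-1, -2, 2]]
T³ = [[1, 0, 2], [0, 2, -2], [-1, -2, 4]]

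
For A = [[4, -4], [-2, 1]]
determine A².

[[24, -20], [-10, 9]]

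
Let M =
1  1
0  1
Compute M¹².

[[1, 12], [0, 1]]

M = I + N where N = [[0, 1], [0, 0]] is strictly upper-triangular, so N² = 0.
(I + N)¹² = I + 12·N = [[1, 12], [0, 1]].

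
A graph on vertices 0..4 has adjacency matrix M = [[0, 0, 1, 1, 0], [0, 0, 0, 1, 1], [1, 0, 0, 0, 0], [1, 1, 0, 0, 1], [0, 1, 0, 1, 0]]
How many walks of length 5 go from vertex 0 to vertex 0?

2

The number of length-5 walks from vertex 0 to vertex 0 is entry (0,0) of M⁵, where M is the adjacency matrix.
M² = [[2, 1, 0, 0, 1], [1, 2, 0, 1, 1], [0, 0, 1, 1, 0], [0, 1, 1, 3, 1], [1, 1, 0, 1, 2]]
M³ = [[0, 1, 2, 4, 1], [1, 2, 1, 4, 3], [2, 1, 0, 0, 1], [4, 4, 0, 2, 4], [1, 3, 1, 4, 2]]
M⁴ = [[6, 5, 0, 2, 5], [5, 7, 1, 6, 6], [0, 1, 2, 4, 1], [2, 6, 4, 12, 6], [5, 6, 1, 6, 7]]
M⁵ = [[2, 7, 6, 16, 7], [7, 12, 5, 18, 13], [6, 5, 0, 2, 5], [16, 18, 2, 14, 18], [7, 13, 5, 18, 12]]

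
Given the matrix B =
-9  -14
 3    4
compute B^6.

tr B = -5 and det B = 6, so the characteristic polynomial is λ² − (-5)λ + (6) with roots -2 and -3.
Eigenvectors give P = [[-2, 7], [1, -3]] with P⁻¹ = [[3, 7], [1, 2]], and B = P·diag(-2, -3)·P⁻¹.
Then B^6 = P·diag(64, 729)·P⁻¹ = [[-128, 5103], [64, -2187]] · [[3, 7], [1, 2]] = [[4719, 9310], [-1995, -3926]].

[[4719, 9310], [-1995, -3926]]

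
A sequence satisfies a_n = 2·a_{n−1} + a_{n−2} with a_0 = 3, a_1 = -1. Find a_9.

With companion matrix Q = [[2, 1], [1, 0]], [a_n, a_{n−1}]ᵀ = Q·[a_{n−1}, a_{n−2}]ᵀ, so [a_9, a_8]ᵀ = Q^8·[a_1, a_0]ᵀ.
Q^8 = [[985, 408], [408, 169]], giving [a_9, a_8]ᵀ = [[239], [99]].

239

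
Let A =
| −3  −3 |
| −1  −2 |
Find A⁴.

A² = [[12, 15], [5, 7]]
A³ = [[−51, −66], [−22, −29]]
A⁴ = [[219, 285], [95, 124]]

[[219, 285], [95, 124]]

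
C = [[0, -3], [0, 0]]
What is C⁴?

C is strictly triangular, hence nilpotent: C² = 0, so C⁴ = 0.

[[0, 0], [0, 0]]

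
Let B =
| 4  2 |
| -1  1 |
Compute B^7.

tr B = 5 and det B = 6, so the characteristic polynomial is λ² − (5)λ + (6) with roots 3 and 2.
Eigenvectors give P = [[-2, 1], [1, -1]] with P⁻¹ = [[-1, -1], [-1, -2]], and B = P·diag(3, 2)·P⁻¹.
Then B^7 = P·diag(2187, 128)·P⁻¹ = [[-4374, 128], [2187, -128]] · [[-1, -1], [-1, -2]] = [[4246, 4118], [-2059, -1931]].

[[4246, 4118], [-2059, -1931]]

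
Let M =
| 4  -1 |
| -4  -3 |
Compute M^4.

[[404, -33], [-132, 173]]

M^2 = [[20, -1], [-4, 13]]
M^3 = [[84, -17], [-68, -35]]
M^4 = [[404, -33], [-132, 173]]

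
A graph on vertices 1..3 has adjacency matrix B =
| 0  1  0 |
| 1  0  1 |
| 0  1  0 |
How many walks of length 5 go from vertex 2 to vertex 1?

4

The number of length-5 walks from vertex 2 to vertex 1 is entry (2,1) of B⁵, where B is the adjacency matrix.
B² = [[1, 0, 1], [0, 2, 0], [1, 0, 1]]
B³ = [[0, 2, 0], [2, 0, 2], [0, 2, 0]]
B⁴ = [[2, 0, 2], [0, 4, 0], [2, 0, 2]]
B⁵ = [[0, 4, 0], [4, 0, 4], [0, 4, 0]]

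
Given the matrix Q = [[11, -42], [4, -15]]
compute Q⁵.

tr Q = -4 and det Q = 3, so the characteristic polynomial is λ² − (-4)λ + (3) with roots -3 and -1.
Eigenvectors give P = [[3, 7], [1, 2]] with P⁻¹ = [[-2, 7], [1, -3]], and Q = P·diag(-3, -1)·P⁻¹.
Then Q⁵ = P·diag(-243, -1)·P⁻¹ = [[-729, -7], [-243, -2]] · [[-2, 7], [1, -3]] = [[1451, -5082], [484, -1695]].

[[1451, -5082], [484, -1695]]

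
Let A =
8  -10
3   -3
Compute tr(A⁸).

6817

tr A = 5 and det A = 6, so the characteristic polynomial is λ² − (5)λ + (6) with roots 2 and 3.
Eigenvectors give P = [[-5, -2], [-3, -1]] with P⁻¹ = [[1, -2], [-3, 5]], and A = P·diag(2, 3)·P⁻¹.
Then A⁸ = P·diag(256, 6561)·P⁻¹ = [[-1280, -13122], [-768, -6561]] · [[1, -2], [-3, 5]] = [[38086, -63050], [18915, -31269]].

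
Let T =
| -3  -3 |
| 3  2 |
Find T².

[[0, 3], [-3, -5]]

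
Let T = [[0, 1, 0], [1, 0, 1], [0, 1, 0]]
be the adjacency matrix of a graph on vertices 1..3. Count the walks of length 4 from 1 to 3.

The number of length-4 walks from vertex 1 to vertex 3 is entry (1,3) of T⁴, where T is the adjacency matrix.
T² = [[1, 0, 1], [0, 2, 0], [1, 0, 1]]
T³ = [[0, 2, 0], [2, 0, 2], [0, 2, 0]]
T⁴ = [[2, 0, 2], [0, 4, 0], [2, 0, 2]]

2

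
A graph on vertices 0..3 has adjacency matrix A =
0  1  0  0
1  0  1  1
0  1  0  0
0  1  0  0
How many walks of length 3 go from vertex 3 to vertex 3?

0

The number of length-3 walks from vertex 3 to vertex 3 is entry (3,3) of A³, where A is the adjacency matrix.
A² = [[1, 0, 1, 1], [0, 3, 0, 0], [1, 0, 1, 1], [1, 0, 1, 1]]
A³ = [[0, 3, 0, 0], [3, 0, 3, 3], [0, 3, 0, 0], [0, 3, 0, 0]]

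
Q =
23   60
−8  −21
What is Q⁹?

tr Q = 2 and det Q = −3, so the characteristic polynomial is λ² − (2)λ + (−3) with roots 3 and −1.
Eigenvectors give P = [[−3, −5], [1, 2]] with P⁻¹ = [[−2, −5], [1, 3]], and Q = P·diag(3, −1)·P⁻¹.
Then Q⁹ = P·diag(19683, −1)·P⁻¹ = [[−59049, 5], [19683, −2]] · [[−2, −5], [1, 3]] = [[118103, 295260], [−39368, −98421]].

[[118103, 295260], [−39368, −98421]]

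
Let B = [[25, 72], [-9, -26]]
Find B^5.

tr B = -1 and det B = -2, so the characteristic polynomial is λ² − (-1)λ + (-2) with roots 1 and -2.
Eigenvectors give P = [[-3, -8], [1, 3]] with P⁻¹ = [[-3, -8], [1, 3]], and B = P·diag(1, -2)·P⁻¹.
Then B^5 = P·diag(1, -32)·P⁻¹ = [[-3, 256], [1, -96]] · [[-3, -8], [1, 3]] = [[265, 792], [-99, -296]].

[[265, 792], [-99, -296]]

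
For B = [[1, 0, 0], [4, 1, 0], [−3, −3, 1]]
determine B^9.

B = I + N where N = [[0, 0, 0], [4, 0, 0], [−3, −3, 0]] is strictly lower-triangular, so N^3 = 0.
(I + N)^9 = I + 9·N + 36·N^2 = [[1, 0, 0], [36, 1, 0], [−459, −27, 1]].

[[1, 0, 0], [36, 1, 0], [−459, −27, 1]]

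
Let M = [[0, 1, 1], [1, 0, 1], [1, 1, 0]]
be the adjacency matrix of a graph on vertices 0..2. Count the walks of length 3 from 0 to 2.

The number of length-3 walks from vertex 0 to vertex 2 is entry (0,2) of M³, where M is the adjacency matrix.
M² = [[2, 1, 1], [1, 2, 1], [1, 1, 2]]
M³ = [[2, 3, 3], [3, 2, 3], [3, 3, 2]]

3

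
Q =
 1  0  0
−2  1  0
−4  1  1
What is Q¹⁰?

Q = I + N where N = [[0, 0, 0], [−2, 0, 0], [−4, 1, 0]] is strictly lower-triangular, so N³ = 0.
(I + N)¹⁰ = I + 10·N + 45·N² = [[1, 0, 0], [−20, 1, 0], [−130, 10, 1]].

[[1, 0, 0], [−20, 1, 0], [−130, 10, 1]]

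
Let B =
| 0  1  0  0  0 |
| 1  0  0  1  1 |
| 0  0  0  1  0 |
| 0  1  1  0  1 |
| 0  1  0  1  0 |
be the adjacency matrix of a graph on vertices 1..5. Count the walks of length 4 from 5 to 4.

7

The number of length-4 walks from vertex 5 to vertex 4 is entry (5,4) of B⁴, where B is the adjacency matrix.
B² = [[1, 0, 0, 1, 1], [0, 3, 1, 1, 1], [0, 1, 1, 0, 1], [1, 1, 0, 3, 1], [1, 1, 1, 1, 2]]
B³ = [[0, 3, 1, 1, 1], [3, 2, 1, 5, 4], [1, 1, 0, 3, 1], [1, 5, 3, 2, 4], [1, 4, 1, 4, 2]]
B⁴ = [[3, 2, 1, 5, 4], [2, 12, 5, 7, 7], [1, 5, 3, 2, 4], [5, 7, 2, 12, 7], [4, 7, 4, 7, 8]]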